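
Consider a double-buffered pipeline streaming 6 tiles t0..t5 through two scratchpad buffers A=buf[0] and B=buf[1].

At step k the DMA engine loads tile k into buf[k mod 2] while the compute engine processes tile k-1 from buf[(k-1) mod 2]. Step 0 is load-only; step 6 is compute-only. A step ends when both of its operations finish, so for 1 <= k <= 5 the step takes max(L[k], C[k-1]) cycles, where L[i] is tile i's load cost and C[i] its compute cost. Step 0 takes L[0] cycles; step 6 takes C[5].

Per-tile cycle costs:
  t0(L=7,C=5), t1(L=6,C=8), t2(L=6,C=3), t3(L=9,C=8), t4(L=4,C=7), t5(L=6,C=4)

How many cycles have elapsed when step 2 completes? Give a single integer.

k=0 load=t0/7c comp=- wait=7 total=7
k=1 load=t1/6c comp=t0/5c wait=6 total=13
k=2 load=t2/6c comp=t1/8c wait=8 total=21
k=3 load=t3/9c comp=t2/3c wait=9 total=30
k=4 load=t4/4c comp=t3/8c wait=8 total=38
k=5 load=t5/6c comp=t4/7c wait=7 total=45
k=6 load=- comp=t5/4c wait=4 total=49

end_cycle[2] = 21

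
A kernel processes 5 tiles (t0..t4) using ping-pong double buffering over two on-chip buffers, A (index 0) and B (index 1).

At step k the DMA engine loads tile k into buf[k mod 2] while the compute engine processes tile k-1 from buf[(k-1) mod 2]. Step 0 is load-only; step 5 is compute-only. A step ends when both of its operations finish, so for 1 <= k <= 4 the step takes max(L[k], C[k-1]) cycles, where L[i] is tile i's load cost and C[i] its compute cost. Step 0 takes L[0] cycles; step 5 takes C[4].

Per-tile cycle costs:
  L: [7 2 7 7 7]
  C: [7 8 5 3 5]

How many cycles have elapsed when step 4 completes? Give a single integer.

  0. 7=7c; end=7; A:t0 B:-
  1. max(2,7)=7c; end=14; A:t0 B:t1
  2. max(7,8)=8c; end=22; A:t2 B:t1
  3. max(7,5)=7c; end=29; A:t2 B:t3
  4. max(7,3)=7c; end=36; A:t4 B:t3
  5. 5=5c; end=41; A:t4 B:t3

end_cycle[4] = 36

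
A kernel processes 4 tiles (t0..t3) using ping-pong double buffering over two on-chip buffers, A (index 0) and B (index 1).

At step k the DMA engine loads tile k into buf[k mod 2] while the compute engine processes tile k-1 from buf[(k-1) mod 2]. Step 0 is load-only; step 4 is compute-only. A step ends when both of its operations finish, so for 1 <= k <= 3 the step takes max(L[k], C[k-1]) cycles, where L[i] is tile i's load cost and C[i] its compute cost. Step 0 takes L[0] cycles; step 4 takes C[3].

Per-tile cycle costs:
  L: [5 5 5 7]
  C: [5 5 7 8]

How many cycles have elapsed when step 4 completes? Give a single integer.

end_cycle[4] = 30

[0] DMA t0→A (5c) ∥ CU idle ⇒ 5c, clock 5
[1] DMA t1→B (5c) ∥ CU A:t0 (5c) ⇒ 5c, clock 10
[2] DMA t2→A (5c) ∥ CU B:t1 (5c) ⇒ 5c, clock 15
[3] DMA t3→B (7c) ∥ CU A:t2 (7c) ⇒ 7c, clock 22
[4] DMA idle ∥ CU B:t3 (8c) ⇒ 8c, clock 30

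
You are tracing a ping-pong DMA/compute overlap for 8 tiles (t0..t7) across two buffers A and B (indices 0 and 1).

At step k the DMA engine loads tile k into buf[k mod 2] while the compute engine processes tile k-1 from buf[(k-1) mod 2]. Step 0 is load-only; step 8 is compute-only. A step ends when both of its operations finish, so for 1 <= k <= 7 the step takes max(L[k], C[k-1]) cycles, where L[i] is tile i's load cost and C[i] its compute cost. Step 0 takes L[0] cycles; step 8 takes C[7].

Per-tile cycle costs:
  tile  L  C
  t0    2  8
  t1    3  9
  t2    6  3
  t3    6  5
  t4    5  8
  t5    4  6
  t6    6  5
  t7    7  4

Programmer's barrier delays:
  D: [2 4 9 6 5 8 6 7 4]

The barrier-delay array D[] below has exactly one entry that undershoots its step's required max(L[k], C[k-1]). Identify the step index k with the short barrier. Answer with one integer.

hazard at step 1

step 0: need L[0]=2 = 2; D[0]=2 ok
step 1: need max(L[1]=3,C[0]=8) = 8; D[1]=4 SHORT
step 2: need max(L[2]=6,C[1]=9) = 9; D[2]=9 ok
step 3: need max(L[3]=6,C[2]=3) = 6; D[3]=6 ok
step 4: need max(L[4]=5,C[3]=5) = 5; D[4]=5 ok
step 5: need max(L[5]=4,C[4]=8) = 8; D[5]=8 ok
step 6: need max(L[6]=6,C[5]=6) = 6; D[6]=6 ok
step 7: need max(L[7]=7,C[6]=5) = 7; D[7]=7 ok
step 8: need C[7]=4 = 4; D[8]=4 ok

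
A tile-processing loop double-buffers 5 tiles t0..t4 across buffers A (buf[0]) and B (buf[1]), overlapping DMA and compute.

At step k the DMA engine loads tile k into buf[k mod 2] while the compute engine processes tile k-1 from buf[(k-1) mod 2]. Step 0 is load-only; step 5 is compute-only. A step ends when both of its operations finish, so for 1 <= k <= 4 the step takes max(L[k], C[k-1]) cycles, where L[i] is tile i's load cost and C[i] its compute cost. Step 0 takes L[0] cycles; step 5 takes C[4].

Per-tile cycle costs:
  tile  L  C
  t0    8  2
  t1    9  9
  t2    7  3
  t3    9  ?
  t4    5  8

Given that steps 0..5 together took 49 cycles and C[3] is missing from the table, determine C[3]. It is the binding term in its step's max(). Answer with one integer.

step 0 | dur = L[0]=8 = 8
step 1 | dur = max(L[1]=9, C[0]=2) = 9
step 2 | dur = max(L[2]=7, C[1]=9) = 9
step 3 | dur = max(L[3]=9, C[2]=3) = 9
step 4 | dur = max(L[4]=5, C[3]=?) = C[3]  (unknown; binding)
step 5 | dur = C[4]=8 = 8
sum of known step durations = 43
dur[4] = total - known = 49 - 43 = 6
C[3] is the binding max in step 4, so C[3] = dur[4] = 6

C[3] = 6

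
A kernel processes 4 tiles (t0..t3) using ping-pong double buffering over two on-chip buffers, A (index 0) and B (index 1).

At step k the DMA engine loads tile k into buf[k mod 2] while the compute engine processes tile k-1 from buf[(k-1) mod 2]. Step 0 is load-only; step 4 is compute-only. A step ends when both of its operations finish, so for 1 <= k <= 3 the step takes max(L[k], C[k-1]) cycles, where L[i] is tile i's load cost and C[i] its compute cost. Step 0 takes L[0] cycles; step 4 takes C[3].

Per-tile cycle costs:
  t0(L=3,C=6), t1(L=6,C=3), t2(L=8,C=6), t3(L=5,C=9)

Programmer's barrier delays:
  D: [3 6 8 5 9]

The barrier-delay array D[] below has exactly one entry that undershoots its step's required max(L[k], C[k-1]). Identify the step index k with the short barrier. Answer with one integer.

[0] required=L[0]=3=3 vs D=3 ok
[1] required=max(L[1]=6,C[0]=6)=6 vs D=6 ok
[2] required=max(L[2]=8,C[1]=3)=8 vs D=8 ok
[3] required=max(L[3]=5,C[2]=6)=6 vs D=5 SHORT
[4] required=C[3]=9=9 vs D=9 ok

hazard at step 3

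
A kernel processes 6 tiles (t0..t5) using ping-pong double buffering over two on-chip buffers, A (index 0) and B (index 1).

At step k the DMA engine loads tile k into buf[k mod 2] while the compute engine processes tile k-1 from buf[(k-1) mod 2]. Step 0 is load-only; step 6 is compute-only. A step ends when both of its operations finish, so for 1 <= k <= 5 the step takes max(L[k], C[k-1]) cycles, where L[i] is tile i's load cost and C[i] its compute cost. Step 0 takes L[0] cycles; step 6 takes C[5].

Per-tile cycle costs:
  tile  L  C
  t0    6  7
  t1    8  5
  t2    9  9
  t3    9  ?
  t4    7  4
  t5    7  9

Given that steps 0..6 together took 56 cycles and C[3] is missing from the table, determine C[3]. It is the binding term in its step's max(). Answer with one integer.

step 0 = dur = L[0]=6 = 6
step 1 = dur = max(L[1]=8, C[0]=7) = 8
step 2 = dur = max(L[2]=9, C[1]=5) = 9
step 3 = dur = max(L[3]=9, C[2]=9) = 9
step 4 = dur = max(L[4]=7, C[3]=?) = C[3]  (unknown; binding)
step 5 = dur = max(L[5]=7, C[4]=4) = 7
step 6 = dur = C[5]=9 = 9
sum of known step durations = 48
dur[4] = total - known = 56 - 48 = 8
C[3] is the binding max in step 4, so C[3] = dur[4] = 8

C[3] = 8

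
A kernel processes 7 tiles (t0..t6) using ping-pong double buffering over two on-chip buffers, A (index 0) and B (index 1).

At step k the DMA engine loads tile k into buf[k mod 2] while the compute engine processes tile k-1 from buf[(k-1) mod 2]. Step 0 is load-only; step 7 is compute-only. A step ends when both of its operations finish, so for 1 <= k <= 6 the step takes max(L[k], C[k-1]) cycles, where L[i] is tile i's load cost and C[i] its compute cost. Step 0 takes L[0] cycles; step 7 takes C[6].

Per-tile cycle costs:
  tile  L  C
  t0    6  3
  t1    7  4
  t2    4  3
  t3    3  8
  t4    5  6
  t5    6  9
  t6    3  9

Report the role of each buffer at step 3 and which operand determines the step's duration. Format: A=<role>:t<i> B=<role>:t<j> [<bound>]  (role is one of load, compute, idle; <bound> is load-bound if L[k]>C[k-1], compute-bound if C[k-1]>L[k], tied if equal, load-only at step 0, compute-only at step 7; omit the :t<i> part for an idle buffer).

[0] DMA t0→A (6c) ∥ CU idle ⇒ 6c, clock 6
[1] DMA t1→B (7c) ∥ CU A:t0 (3c) ⇒ 7c, clock 13
[2] DMA t2→A (4c) ∥ CU B:t1 (4c) ⇒ 4c, clock 17
[3] DMA t3→B (3c) ∥ CU A:t2 (3c) ⇒ 3c, clock 20
[4] DMA t4→A (5c) ∥ CU B:t3 (8c) ⇒ 8c, clock 28
[5] DMA t5→B (6c) ∥ CU A:t4 (6c) ⇒ 6c, clock 34
[6] DMA t6→A (3c) ∥ CU B:t5 (9c) ⇒ 9c, clock 43
[7] DMA idle ∥ CU A:t6 (9c) ⇒ 9c, clock 52

step 3: A=compute:t2 B=load:t3 [tied]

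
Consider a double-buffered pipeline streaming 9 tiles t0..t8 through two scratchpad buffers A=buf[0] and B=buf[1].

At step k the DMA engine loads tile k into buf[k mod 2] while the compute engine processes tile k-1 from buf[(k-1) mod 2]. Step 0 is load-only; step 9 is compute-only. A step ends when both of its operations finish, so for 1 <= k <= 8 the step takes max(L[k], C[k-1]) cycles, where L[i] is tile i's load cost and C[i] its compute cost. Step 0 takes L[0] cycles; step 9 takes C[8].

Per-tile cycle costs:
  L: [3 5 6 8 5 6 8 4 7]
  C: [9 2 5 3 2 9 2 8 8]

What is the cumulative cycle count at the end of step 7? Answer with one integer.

end_cycle[7] = 50

[0] DMA t0→A (3c) ∥ CU idle ⇒ 3c, clock 3
[1] DMA t1→B (5c) ∥ CU A:t0 (9c) ⇒ 9c, clock 12
[2] DMA t2→A (6c) ∥ CU B:t1 (2c) ⇒ 6c, clock 18
[3] DMA t3→B (8c) ∥ CU A:t2 (5c) ⇒ 8c, clock 26
[4] DMA t4→A (5c) ∥ CU B:t3 (3c) ⇒ 5c, clock 31
[5] DMA t5→B (6c) ∥ CU A:t4 (2c) ⇒ 6c, clock 37
[6] DMA t6→A (8c) ∥ CU B:t5 (9c) ⇒ 9c, clock 46
[7] DMA t7→B (4c) ∥ CU A:t6 (2c) ⇒ 4c, clock 50
[8] DMA t8→A (7c) ∥ CU B:t7 (8c) ⇒ 8c, clock 58
[9] DMA idle ∥ CU A:t8 (8c) ⇒ 8c, clock 66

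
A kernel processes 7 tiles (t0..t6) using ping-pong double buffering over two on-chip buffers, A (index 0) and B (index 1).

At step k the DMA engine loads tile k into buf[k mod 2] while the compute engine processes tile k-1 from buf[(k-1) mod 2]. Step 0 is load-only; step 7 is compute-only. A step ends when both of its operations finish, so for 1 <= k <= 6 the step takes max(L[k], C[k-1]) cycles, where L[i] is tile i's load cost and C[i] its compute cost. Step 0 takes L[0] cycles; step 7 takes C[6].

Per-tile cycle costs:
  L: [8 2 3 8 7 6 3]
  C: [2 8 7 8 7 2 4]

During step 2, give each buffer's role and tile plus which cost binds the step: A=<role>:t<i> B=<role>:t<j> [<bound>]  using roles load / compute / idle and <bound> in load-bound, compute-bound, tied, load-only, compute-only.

step 2: A=load:t2 B=compute:t1 [compute-bound]

  0. 8=8c; end=8; A:t0 B:-
  1. max(2,2)=2c; end=10; A:t0 B:t1
  2. max(3,8)=8c; end=18; A:t2 B:t1
  3. max(8,7)=8c; end=26; A:t2 B:t3
  4. max(7,8)=8c; end=34; A:t4 B:t3
  5. max(6,7)=7c; end=41; A:t4 B:t5
  6. max(3,2)=3c; end=44; A:t6 B:t5
  7. 4=4c; end=48; A:t6 B:t5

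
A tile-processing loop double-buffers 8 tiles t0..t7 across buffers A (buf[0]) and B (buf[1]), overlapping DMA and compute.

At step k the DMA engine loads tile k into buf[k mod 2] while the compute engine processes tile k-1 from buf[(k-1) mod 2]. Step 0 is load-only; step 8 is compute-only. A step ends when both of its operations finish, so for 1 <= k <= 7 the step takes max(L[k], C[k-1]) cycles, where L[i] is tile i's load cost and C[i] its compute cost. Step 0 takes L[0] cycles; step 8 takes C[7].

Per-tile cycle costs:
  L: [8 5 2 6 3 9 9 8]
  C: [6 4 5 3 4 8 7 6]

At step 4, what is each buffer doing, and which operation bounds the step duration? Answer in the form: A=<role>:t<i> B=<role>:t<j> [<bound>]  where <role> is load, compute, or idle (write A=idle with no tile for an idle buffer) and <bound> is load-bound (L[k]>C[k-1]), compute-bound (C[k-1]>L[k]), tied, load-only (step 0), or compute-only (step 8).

step 4: A=load:t4 B=compute:t3 [tied]

  0. 8=8c; end=8; A:t0 B:-
  1. max(5,6)=6c; end=14; A:t0 B:t1
  2. max(2,4)=4c; end=18; A:t2 B:t1
  3. max(6,5)=6c; end=24; A:t2 B:t3
  4. max(3,3)=3c; end=27; A:t4 B:t3
  5. max(9,4)=9c; end=36; A:t4 B:t5
  6. max(9,8)=9c; end=45; A:t6 B:t5
  7. max(8,7)=8c; end=53; A:t6 B:t7
  8. 6=6c; end=59; A:t6 B:t7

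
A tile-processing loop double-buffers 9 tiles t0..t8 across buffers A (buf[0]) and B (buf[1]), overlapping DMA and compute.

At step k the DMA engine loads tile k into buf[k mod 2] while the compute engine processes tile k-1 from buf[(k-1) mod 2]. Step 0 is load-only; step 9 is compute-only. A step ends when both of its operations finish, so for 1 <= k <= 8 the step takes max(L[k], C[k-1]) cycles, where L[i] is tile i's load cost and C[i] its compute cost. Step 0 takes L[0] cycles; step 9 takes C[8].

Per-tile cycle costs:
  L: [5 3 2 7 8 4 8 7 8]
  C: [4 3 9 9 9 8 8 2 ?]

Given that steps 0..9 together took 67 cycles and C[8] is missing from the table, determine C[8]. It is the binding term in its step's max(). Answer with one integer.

C[8] = 4

step 0 → dur = L[0]=5 = 5
step 1 → dur = max(L[1]=3, C[0]=4) = 4
step 2 → dur = max(L[2]=2, C[1]=3) = 3
step 3 → dur = max(L[3]=7, C[2]=9) = 9
step 4 → dur = max(L[4]=8, C[3]=9) = 9
step 5 → dur = max(L[5]=4, C[4]=9) = 9
step 6 → dur = max(L[6]=8, C[5]=8) = 8
step 7 → dur = max(L[7]=7, C[6]=8) = 8
step 8 → dur = max(L[8]=8, C[7]=2) = 8
step 9 → dur = C[8]=? = C[8]  (unknown; binding)
sum of known step durations = 63
dur[9] = total - known = 67 - 63 = 4
C[8] is the binding max in step 9, so C[8] = dur[9] = 4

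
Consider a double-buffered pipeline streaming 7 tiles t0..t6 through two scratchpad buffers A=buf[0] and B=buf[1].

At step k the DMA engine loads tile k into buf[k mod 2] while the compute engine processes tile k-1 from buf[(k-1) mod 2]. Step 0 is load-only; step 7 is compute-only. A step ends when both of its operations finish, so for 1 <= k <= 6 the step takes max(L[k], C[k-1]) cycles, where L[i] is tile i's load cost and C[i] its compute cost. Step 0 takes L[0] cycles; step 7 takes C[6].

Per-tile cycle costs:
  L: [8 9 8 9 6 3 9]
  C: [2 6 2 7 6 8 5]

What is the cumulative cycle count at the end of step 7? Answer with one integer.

step 0: L[0]=8 → dur=8, Σ=8 | A=load:t0 B=idle [load-only]
step 1: L[1]=9 C[0]=2 → dur=9, Σ=17 | A=compute:t0 B=load:t1 [load-bound]
step 2: L[2]=8 C[1]=6 → dur=8, Σ=25 | A=load:t2 B=compute:t1 [load-bound]
step 3: L[3]=9 C[2]=2 → dur=9, Σ=34 | A=compute:t2 B=load:t3 [load-bound]
step 4: L[4]=6 C[3]=7 → dur=7, Σ=41 | A=load:t4 B=compute:t3 [compute-bound]
step 5: L[5]=3 C[4]=6 → dur=6, Σ=47 | A=compute:t4 B=load:t5 [compute-bound]
step 6: L[6]=9 C[5]=8 → dur=9, Σ=56 | A=load:t6 B=compute:t5 [load-bound]
step 7: C[6]=5 → dur=5, Σ=61 | A=compute:t6 B=idle [compute-only]

end_cycle[7] = 61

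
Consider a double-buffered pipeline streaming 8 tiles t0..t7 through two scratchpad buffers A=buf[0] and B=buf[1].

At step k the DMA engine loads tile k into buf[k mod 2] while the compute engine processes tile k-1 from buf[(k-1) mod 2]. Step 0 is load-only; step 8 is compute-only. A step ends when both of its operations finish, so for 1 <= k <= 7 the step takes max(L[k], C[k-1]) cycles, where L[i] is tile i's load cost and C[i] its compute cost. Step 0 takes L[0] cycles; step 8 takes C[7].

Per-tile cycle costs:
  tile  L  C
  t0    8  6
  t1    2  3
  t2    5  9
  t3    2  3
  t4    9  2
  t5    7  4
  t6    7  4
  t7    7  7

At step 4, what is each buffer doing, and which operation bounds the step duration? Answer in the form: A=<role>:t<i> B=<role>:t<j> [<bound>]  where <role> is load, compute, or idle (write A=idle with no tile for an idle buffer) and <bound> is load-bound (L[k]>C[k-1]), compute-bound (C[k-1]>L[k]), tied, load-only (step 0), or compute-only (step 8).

step 4: A=load:t4 B=compute:t3 [load-bound]

  0. 8=8c; end=8; A:t0 B:-
  1. max(2,6)=6c; end=14; A:t0 B:t1
  2. max(5,3)=5c; end=19; A:t2 B:t1
  3. max(2,9)=9c; end=28; A:t2 B:t3
  4. max(9,3)=9c; end=37; A:t4 B:t3
  5. max(7,2)=7c; end=44; A:t4 B:t5
  6. max(7,4)=7c; end=51; A:t6 B:t5
  7. max(7,4)=7c; end=58; A:t6 B:t7
  8. 7=7c; end=65; A:t6 B:t7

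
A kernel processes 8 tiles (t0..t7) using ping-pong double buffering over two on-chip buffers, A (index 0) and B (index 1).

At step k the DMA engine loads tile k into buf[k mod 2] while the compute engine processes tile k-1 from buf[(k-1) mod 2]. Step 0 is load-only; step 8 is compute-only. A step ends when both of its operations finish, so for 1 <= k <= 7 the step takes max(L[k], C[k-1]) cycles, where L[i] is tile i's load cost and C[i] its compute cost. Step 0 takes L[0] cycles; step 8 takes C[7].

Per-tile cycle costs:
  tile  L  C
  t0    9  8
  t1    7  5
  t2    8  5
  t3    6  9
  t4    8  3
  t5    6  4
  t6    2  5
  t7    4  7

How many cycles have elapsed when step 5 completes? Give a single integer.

end_cycle[5] = 46

[0] DMA t0→A (9c) ∥ CU idle ⇒ 9c, clock 9
[1] DMA t1→B (7c) ∥ CU A:t0 (8c) ⇒ 8c, clock 17
[2] DMA t2→A (8c) ∥ CU B:t1 (5c) ⇒ 8c, clock 25
[3] DMA t3→B (6c) ∥ CU A:t2 (5c) ⇒ 6c, clock 31
[4] DMA t4→A (8c) ∥ CU B:t3 (9c) ⇒ 9c, clock 40
[5] DMA t5→B (6c) ∥ CU A:t4 (3c) ⇒ 6c, clock 46
[6] DMA t6→A (2c) ∥ CU B:t5 (4c) ⇒ 4c, clock 50
[7] DMA t7→B (4c) ∥ CU A:t6 (5c) ⇒ 5c, clock 55
[8] DMA idle ∥ CU B:t7 (7c) ⇒ 7c, clock 62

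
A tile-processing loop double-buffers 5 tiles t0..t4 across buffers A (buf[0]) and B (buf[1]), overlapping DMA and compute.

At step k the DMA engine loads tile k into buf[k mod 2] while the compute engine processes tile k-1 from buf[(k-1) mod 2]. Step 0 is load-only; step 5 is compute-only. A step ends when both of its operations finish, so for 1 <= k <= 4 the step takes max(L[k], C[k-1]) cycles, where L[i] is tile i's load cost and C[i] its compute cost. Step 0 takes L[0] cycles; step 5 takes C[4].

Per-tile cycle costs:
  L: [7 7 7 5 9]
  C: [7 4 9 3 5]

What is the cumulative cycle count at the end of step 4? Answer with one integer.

end_cycle[4] = 39

step 0: L[0]=7 → dur=7, Σ=7 | A=load:t0 B=idle [load-only]
step 1: L[1]=7 C[0]=7 → dur=7, Σ=14 | A=compute:t0 B=load:t1 [tied]
step 2: L[2]=7 C[1]=4 → dur=7, Σ=21 | A=load:t2 B=compute:t1 [load-bound]
step 3: L[3]=5 C[2]=9 → dur=9, Σ=30 | A=compute:t2 B=load:t3 [compute-bound]
step 4: L[4]=9 C[3]=3 → dur=9, Σ=39 | A=load:t4 B=compute:t3 [load-bound]
step 5: C[4]=5 → dur=5, Σ=44 | A=compute:t4 B=idle [compute-only]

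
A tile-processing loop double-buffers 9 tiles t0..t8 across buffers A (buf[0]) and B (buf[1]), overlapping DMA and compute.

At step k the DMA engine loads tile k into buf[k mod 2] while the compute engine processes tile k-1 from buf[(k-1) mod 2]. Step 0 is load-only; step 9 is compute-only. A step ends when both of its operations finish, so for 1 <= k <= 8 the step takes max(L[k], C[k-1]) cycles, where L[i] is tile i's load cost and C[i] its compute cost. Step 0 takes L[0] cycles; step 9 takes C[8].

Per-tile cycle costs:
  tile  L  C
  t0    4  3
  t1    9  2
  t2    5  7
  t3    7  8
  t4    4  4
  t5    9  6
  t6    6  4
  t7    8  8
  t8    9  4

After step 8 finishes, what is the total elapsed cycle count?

step 0: L[0]=4 → dur=4, Σ=4 | A=load:t0 B=idle [load-only]
step 1: L[1]=9 C[0]=3 → dur=9, Σ=13 | A=compute:t0 B=load:t1 [load-bound]
step 2: L[2]=5 C[1]=2 → dur=5, Σ=18 | A=load:t2 B=compute:t1 [load-bound]
step 3: L[3]=7 C[2]=7 → dur=7, Σ=25 | A=compute:t2 B=load:t3 [tied]
step 4: L[4]=4 C[3]=8 → dur=8, Σ=33 | A=load:t4 B=compute:t3 [compute-bound]
step 5: L[5]=9 C[4]=4 → dur=9, Σ=42 | A=compute:t4 B=load:t5 [load-bound]
step 6: L[6]=6 C[5]=6 → dur=6, Σ=48 | A=load:t6 B=compute:t5 [tied]
step 7: L[7]=8 C[6]=4 → dur=8, Σ=56 | A=compute:t6 B=load:t7 [load-bound]
step 8: L[8]=9 C[7]=8 → dur=9, Σ=65 | A=load:t8 B=compute:t7 [load-bound]
step 9: C[8]=4 → dur=4, Σ=69 | A=compute:t8 B=idle [compute-only]

end_cycle[8] = 65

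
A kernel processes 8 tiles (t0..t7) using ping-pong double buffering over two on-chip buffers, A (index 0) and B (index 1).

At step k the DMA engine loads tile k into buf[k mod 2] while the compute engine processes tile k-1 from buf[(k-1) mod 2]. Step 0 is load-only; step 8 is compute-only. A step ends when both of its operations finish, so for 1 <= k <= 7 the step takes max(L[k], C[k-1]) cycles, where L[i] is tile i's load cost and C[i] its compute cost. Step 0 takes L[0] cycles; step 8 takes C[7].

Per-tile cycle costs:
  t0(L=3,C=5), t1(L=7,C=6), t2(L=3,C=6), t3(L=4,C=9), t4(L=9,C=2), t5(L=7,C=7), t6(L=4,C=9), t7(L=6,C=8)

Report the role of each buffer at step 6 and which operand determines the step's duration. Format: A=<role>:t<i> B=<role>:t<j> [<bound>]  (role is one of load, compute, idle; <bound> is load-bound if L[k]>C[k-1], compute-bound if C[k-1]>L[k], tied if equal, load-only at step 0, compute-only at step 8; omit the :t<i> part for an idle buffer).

step 6: A=load:t6 B=compute:t5 [compute-bound]

k=0 load=t0/3c comp=- wait=3 total=3
k=1 load=t1/7c comp=t0/5c wait=7 total=10
k=2 load=t2/3c comp=t1/6c wait=6 total=16
k=3 load=t3/4c comp=t2/6c wait=6 total=22
k=4 load=t4/9c comp=t3/9c wait=9 total=31
k=5 load=t5/7c comp=t4/2c wait=7 total=38
k=6 load=t6/4c comp=t5/7c wait=7 total=45
k=7 load=t7/6c comp=t6/9c wait=9 total=54
k=8 load=- comp=t7/8c wait=8 total=62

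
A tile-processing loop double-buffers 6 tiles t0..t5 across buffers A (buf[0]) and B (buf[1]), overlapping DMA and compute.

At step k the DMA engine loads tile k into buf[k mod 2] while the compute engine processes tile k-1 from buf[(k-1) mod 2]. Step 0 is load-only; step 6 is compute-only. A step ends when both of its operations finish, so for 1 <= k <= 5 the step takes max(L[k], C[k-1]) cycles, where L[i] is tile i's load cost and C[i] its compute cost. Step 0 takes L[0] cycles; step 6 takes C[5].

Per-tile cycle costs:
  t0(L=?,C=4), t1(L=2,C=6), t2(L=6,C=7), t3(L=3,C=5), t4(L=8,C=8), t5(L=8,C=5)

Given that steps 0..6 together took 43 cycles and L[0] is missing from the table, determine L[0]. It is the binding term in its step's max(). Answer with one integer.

step 0 → dur = L[0]=? = L[0]  (unknown; binding)
step 1 → dur = max(L[1]=2, C[0]=4) = 4
step 2 → dur = max(L[2]=6, C[1]=6) = 6
step 3 → dur = max(L[3]=3, C[2]=7) = 7
step 4 → dur = max(L[4]=8, C[3]=5) = 8
step 5 → dur = max(L[5]=8, C[4]=8) = 8
step 6 → dur = C[5]=5 = 5
sum of known step durations = 38
dur[0] = total - known = 43 - 38 = 5
L[0] is the binding max in step 0, so L[0] = dur[0] = 5

L[0] = 5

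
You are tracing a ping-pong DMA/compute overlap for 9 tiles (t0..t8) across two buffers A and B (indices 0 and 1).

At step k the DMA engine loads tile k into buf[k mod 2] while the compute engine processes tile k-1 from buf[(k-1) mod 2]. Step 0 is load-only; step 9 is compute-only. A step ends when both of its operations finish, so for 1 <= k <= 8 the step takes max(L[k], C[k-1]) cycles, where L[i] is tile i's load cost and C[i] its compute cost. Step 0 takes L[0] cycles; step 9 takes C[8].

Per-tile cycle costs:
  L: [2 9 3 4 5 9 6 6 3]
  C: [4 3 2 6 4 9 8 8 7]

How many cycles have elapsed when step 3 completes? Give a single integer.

step 0: L[0]=2 → dur=2, Σ=2 | A=load:t0 B=idle [load-only]
step 1: L[1]=9 C[0]=4 → dur=9, Σ=11 | A=compute:t0 B=load:t1 [load-bound]
step 2: L[2]=3 C[1]=3 → dur=3, Σ=14 | A=load:t2 B=compute:t1 [tied]
step 3: L[3]=4 C[2]=2 → dur=4, Σ=18 | A=compute:t2 B=load:t3 [load-bound]
step 4: L[4]=5 C[3]=6 → dur=6, Σ=24 | A=load:t4 B=compute:t3 [compute-bound]
step 5: L[5]=9 C[4]=4 → dur=9, Σ=33 | A=compute:t4 B=load:t5 [load-bound]
step 6: L[6]=6 C[5]=9 → dur=9, Σ=42 | A=load:t6 B=compute:t5 [compute-bound]
step 7: L[7]=6 C[6]=8 → dur=8, Σ=50 | A=compute:t6 B=load:t7 [compute-bound]
step 8: L[8]=3 C[7]=8 → dur=8, Σ=58 | A=load:t8 B=compute:t7 [compute-bound]
step 9: C[8]=7 → dur=7, Σ=65 | A=compute:t8 B=idle [compute-only]

end_cycle[3] = 18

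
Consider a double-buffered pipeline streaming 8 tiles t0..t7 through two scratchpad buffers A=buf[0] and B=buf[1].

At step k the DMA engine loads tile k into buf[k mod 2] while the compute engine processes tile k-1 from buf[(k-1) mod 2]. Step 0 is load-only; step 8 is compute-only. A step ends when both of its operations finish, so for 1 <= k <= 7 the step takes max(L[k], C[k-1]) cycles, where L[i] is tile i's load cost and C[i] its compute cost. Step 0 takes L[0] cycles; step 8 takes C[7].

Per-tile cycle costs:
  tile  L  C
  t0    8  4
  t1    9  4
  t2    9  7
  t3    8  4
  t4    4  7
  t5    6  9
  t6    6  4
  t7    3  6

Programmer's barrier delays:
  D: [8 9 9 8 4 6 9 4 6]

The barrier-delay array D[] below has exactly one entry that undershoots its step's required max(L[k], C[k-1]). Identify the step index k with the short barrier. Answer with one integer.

hazard at step 5

[0] required=L[0]=8=8 vs D=8 ok
[1] required=max(L[1]=9,C[0]=4)=9 vs D=9 ok
[2] required=max(L[2]=9,C[1]=4)=9 vs D=9 ok
[3] required=max(L[3]=8,C[2]=7)=8 vs D=8 ok
[4] required=max(L[4]=4,C[3]=4)=4 vs D=4 ok
[5] required=max(L[5]=6,C[4]=7)=7 vs D=6 SHORT
[6] required=max(L[6]=6,C[5]=9)=9 vs D=9 ok
[7] required=max(L[7]=3,C[6]=4)=4 vs D=4 ok
[8] required=C[7]=6=6 vs D=6 ok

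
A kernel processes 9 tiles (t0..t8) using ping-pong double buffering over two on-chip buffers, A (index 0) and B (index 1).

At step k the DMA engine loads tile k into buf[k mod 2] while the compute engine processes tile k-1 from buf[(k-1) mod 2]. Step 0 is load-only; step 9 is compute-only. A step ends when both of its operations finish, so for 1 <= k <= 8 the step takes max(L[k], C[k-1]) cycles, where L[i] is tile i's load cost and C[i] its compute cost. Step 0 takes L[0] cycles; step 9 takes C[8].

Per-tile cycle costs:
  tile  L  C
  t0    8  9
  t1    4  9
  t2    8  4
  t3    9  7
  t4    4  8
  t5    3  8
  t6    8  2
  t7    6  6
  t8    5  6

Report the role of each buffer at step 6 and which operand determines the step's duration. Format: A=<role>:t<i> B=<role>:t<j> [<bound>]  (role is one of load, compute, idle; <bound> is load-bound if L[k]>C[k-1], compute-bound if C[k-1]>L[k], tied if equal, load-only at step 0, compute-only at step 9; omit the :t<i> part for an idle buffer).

k=0 load=t0/8c comp=- wait=8 total=8
k=1 load=t1/4c comp=t0/9c wait=9 total=17
k=2 load=t2/8c comp=t1/9c wait=9 total=26
k=3 load=t3/9c comp=t2/4c wait=9 total=35
k=4 load=t4/4c comp=t3/7c wait=7 total=42
k=5 load=t5/3c comp=t4/8c wait=8 total=50
k=6 load=t6/8c comp=t5/8c wait=8 total=58
k=7 load=t7/6c comp=t6/2c wait=6 total=64
k=8 load=t8/5c comp=t7/6c wait=6 total=70
k=9 load=- comp=t8/6c wait=6 total=76

step 6: A=load:t6 B=compute:t5 [tied]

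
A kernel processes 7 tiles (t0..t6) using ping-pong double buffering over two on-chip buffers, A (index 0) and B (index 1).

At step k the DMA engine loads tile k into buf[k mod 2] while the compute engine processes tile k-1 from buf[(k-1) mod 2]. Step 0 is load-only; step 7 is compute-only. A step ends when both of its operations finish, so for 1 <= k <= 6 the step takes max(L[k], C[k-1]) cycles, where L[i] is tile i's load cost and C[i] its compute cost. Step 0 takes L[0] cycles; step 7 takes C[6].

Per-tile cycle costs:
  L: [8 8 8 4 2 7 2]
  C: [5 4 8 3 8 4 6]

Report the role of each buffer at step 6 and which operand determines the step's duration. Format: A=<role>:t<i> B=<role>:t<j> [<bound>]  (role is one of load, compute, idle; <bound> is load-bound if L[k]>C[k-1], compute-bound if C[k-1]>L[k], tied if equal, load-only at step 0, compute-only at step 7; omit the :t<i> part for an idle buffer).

  0. 8=8c; end=8; A:t0 B:-
  1. max(8,5)=8c; end=16; A:t0 B:t1
  2. max(8,4)=8c; end=24; A:t2 B:t1
  3. max(4,8)=8c; end=32; A:t2 B:t3
  4. max(2,3)=3c; end=35; A:t4 B:t3
  5. max(7,8)=8c; end=43; A:t4 B:t5
  6. max(2,4)=4c; end=47; A:t6 B:t5
  7. 6=6c; end=53; A:t6 B:t5

step 6: A=load:t6 B=compute:t5 [compute-bound]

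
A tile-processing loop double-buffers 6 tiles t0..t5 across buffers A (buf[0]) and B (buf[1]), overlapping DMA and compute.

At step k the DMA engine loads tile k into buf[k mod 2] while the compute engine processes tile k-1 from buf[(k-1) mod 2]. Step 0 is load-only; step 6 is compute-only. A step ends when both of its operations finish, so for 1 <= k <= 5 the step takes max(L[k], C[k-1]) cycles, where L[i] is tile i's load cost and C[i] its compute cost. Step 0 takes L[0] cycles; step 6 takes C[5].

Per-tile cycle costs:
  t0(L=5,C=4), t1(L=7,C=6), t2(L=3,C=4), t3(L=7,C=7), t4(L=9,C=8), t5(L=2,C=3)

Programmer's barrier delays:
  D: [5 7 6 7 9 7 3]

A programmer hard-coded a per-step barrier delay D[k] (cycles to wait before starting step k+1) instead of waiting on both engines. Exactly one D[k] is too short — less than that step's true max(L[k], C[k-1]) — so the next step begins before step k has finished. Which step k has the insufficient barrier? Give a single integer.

hazard at step 5

k=0 barrier L[0]=5→5c, D[0]=5 ok
k=1 barrier max(L[1]=7,C[0]=4)→7c, D[1]=7 ok
k=2 barrier max(L[2]=3,C[1]=6)→6c, D[2]=6 ok
k=3 barrier max(L[3]=7,C[2]=4)→7c, D[3]=7 ok
k=4 barrier max(L[4]=9,C[3]=7)→9c, D[4]=9 ok
k=5 barrier max(L[5]=2,C[4]=8)→8c, D[5]=7 SHORT
k=6 barrier C[5]=3→3c, D[6]=3 ok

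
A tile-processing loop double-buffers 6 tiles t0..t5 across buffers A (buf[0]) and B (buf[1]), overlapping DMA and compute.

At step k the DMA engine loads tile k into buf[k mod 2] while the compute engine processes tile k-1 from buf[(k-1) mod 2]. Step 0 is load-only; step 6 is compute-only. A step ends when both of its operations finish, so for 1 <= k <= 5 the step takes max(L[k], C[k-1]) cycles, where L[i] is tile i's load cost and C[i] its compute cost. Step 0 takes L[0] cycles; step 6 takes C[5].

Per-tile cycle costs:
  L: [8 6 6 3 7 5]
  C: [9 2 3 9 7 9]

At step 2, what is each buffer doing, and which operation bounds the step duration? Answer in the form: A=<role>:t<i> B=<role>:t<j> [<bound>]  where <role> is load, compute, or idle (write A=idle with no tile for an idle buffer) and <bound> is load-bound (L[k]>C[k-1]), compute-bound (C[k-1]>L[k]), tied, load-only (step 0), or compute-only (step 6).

step 2: A=load:t2 B=compute:t1 [load-bound]

  0. 8=8c; end=8; A:t0 B:-
  1. max(6,9)=9c; end=17; A:t0 B:t1
  2. max(6,2)=6c; end=23; A:t2 B:t1
  3. max(3,3)=3c; end=26; A:t2 B:t3
  4. max(7,9)=9c; end=35; A:t4 B:t3
  5. max(5,7)=7c; end=42; A:t4 B:t5
  6. 9=9c; end=51; A:t4 B:t5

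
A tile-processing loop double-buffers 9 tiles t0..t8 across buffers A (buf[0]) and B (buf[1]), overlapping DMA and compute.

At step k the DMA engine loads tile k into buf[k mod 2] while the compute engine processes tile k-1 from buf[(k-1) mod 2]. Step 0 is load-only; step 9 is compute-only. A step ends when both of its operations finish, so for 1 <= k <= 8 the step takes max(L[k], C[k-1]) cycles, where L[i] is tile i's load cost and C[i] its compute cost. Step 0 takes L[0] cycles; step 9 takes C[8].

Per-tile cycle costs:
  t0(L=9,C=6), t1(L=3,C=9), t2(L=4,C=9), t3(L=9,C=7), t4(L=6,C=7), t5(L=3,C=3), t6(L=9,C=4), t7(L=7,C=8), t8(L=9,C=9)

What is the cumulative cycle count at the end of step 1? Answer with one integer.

[0] DMA t0→A (9c) ∥ CU idle ⇒ 9c, clock 9
[1] DMA t1→B (3c) ∥ CU A:t0 (6c) ⇒ 6c, clock 15
[2] DMA t2→A (4c) ∥ CU B:t1 (9c) ⇒ 9c, clock 24
[3] DMA t3→B (9c) ∥ CU A:t2 (9c) ⇒ 9c, clock 33
[4] DMA t4→A (6c) ∥ CU B:t3 (7c) ⇒ 7c, clock 40
[5] DMA t5→B (3c) ∥ CU A:t4 (7c) ⇒ 7c, clock 47
[6] DMA t6→A (9c) ∥ CU B:t5 (3c) ⇒ 9c, clock 56
[7] DMA t7→B (7c) ∥ CU A:t6 (4c) ⇒ 7c, clock 63
[8] DMA t8→A (9c) ∥ CU B:t7 (8c) ⇒ 9c, clock 72
[9] DMA idle ∥ CU A:t8 (9c) ⇒ 9c, clock 81

end_cycle[1] = 15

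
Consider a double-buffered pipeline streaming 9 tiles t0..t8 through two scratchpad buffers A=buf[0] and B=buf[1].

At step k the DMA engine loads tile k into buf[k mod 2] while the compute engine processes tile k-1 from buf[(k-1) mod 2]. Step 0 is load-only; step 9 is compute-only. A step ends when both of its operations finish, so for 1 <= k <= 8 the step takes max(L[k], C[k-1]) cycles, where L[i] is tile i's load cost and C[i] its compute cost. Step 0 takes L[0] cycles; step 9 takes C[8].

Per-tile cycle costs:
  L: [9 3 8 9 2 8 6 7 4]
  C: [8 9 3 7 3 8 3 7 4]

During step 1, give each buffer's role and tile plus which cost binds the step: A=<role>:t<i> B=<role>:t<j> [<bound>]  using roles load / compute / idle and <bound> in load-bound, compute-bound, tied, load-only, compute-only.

step 1: A=compute:t0 B=load:t1 [compute-bound]

k=0 load=t0/9c comp=- wait=9 total=9
k=1 load=t1/3c comp=t0/8c wait=8 total=17
k=2 load=t2/8c comp=t1/9c wait=9 total=26
k=3 load=t3/9c comp=t2/3c wait=9 total=35
k=4 load=t4/2c comp=t3/7c wait=7 total=42
k=5 load=t5/8c comp=t4/3c wait=8 total=50
k=6 load=t6/6c comp=t5/8c wait=8 total=58
k=7 load=t7/7c comp=t6/3c wait=7 total=65
k=8 load=t8/4c comp=t7/7c wait=7 total=72
k=9 load=- comp=t8/4c wait=4 total=76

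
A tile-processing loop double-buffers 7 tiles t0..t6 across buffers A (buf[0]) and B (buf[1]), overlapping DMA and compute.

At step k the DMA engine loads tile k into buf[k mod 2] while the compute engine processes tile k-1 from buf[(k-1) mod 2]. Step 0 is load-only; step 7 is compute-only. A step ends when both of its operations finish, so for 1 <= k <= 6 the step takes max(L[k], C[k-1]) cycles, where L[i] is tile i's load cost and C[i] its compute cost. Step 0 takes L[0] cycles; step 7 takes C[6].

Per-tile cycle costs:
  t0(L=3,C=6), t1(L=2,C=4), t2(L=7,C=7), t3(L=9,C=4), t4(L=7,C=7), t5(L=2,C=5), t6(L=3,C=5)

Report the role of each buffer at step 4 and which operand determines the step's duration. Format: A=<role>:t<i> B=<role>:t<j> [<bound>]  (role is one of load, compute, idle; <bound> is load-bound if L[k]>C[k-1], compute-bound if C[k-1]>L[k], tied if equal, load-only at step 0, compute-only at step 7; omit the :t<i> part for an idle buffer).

step 0: L[0]=3 → dur=3, Σ=3 | A=load:t0 B=idle [load-only]
step 1: L[1]=2 C[0]=6 → dur=6, Σ=9 | A=compute:t0 B=load:t1 [compute-bound]
step 2: L[2]=7 C[1]=4 → dur=7, Σ=16 | A=load:t2 B=compute:t1 [load-bound]
step 3: L[3]=9 C[2]=7 → dur=9, Σ=25 | A=compute:t2 B=load:t3 [load-bound]
step 4: L[4]=7 C[3]=4 → dur=7, Σ=32 | A=load:t4 B=compute:t3 [load-bound]
step 5: L[5]=2 C[4]=7 → dur=7, Σ=39 | A=compute:t4 B=load:t5 [compute-bound]
step 6: L[6]=3 C[5]=5 → dur=5, Σ=44 | A=load:t6 B=compute:t5 [compute-bound]
step 7: C[6]=5 → dur=5, Σ=49 | A=compute:t6 B=idle [compute-only]

step 4: A=load:t4 B=compute:t3 [load-bound]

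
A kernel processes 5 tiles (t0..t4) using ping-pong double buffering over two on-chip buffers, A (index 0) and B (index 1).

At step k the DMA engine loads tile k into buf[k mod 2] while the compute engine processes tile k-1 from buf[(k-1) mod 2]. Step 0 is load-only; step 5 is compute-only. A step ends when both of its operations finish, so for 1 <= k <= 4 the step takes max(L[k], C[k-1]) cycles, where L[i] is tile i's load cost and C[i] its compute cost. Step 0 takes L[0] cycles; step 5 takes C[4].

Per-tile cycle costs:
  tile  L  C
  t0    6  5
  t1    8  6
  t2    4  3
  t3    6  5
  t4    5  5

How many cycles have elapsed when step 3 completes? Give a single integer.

end_cycle[3] = 26

k=0 load=t0/6c comp=- wait=6 total=6
k=1 load=t1/8c comp=t0/5c wait=8 total=14
k=2 load=t2/4c comp=t1/6c wait=6 total=20
k=3 load=t3/6c comp=t2/3c wait=6 total=26
k=4 load=t4/5c comp=t3/5c wait=5 total=31
k=5 load=- comp=t4/5c wait=5 total=36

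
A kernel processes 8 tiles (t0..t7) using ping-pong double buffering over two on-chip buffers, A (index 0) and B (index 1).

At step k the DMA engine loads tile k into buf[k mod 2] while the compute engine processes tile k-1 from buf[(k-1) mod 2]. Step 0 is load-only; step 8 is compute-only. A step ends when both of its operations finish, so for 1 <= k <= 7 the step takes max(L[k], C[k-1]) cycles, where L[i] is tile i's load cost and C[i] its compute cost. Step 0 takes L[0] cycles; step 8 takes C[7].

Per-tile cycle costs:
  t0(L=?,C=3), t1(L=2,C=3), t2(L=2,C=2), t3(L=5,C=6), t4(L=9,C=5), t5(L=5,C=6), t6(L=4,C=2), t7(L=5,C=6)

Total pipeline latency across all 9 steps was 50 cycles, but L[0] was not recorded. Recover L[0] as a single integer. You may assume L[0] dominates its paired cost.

L[0] = 8

step 0: dur = L[0]=? = L[0]  (unknown; binding)
step 1: dur = max(L[1]=2, C[0]=3) = 3
step 2: dur = max(L[2]=2, C[1]=3) = 3
step 3: dur = max(L[3]=5, C[2]=2) = 5
step 4: dur = max(L[4]=9, C[3]=6) = 9
step 5: dur = max(L[5]=5, C[4]=5) = 5
step 6: dur = max(L[6]=4, C[5]=6) = 6
step 7: dur = max(L[7]=5, C[6]=2) = 5
step 8: dur = C[7]=6 = 6
sum of known step durations = 42
dur[0] = total - known = 50 - 42 = 8
L[0] is the binding max in step 0, so L[0] = dur[0] = 8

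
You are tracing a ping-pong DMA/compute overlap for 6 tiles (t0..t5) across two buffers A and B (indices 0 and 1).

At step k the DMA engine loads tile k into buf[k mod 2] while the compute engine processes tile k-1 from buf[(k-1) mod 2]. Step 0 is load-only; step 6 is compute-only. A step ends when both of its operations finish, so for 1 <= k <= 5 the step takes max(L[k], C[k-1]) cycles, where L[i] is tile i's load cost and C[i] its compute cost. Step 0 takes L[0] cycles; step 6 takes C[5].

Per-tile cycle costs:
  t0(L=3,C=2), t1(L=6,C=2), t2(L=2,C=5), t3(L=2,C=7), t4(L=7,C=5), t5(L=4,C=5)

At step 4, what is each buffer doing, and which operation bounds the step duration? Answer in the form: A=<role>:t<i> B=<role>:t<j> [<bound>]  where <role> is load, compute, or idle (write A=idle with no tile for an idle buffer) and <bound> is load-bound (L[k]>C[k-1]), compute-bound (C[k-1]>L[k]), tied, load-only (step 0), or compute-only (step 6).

step 4: A=load:t4 B=compute:t3 [tied]

[0] DMA t0→A (3c) ∥ CU idle ⇒ 3c, clock 3
[1] DMA t1→B (6c) ∥ CU A:t0 (2c) ⇒ 6c, clock 9
[2] DMA t2→A (2c) ∥ CU B:t1 (2c) ⇒ 2c, clock 11
[3] DMA t3→B (2c) ∥ CU A:t2 (5c) ⇒ 5c, clock 16
[4] DMA t4→A (7c) ∥ CU B:t3 (7c) ⇒ 7c, clock 23
[5] DMA t5→B (4c) ∥ CU A:t4 (5c) ⇒ 5c, clock 28
[6] DMA idle ∥ CU B:t5 (5c) ⇒ 5c, clock 33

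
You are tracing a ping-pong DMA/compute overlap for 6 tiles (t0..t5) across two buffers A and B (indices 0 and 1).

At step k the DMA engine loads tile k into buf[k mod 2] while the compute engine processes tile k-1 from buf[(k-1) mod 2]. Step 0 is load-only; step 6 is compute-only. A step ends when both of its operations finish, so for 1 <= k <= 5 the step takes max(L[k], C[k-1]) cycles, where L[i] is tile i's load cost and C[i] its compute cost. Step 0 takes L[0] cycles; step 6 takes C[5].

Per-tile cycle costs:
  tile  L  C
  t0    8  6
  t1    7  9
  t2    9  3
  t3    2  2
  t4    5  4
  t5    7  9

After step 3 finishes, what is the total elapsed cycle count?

end_cycle[3] = 27

  0. 8=8c; end=8; A:t0 B:-
  1. max(7,6)=7c; end=15; A:t0 B:t1
  2. max(9,9)=9c; end=24; A:t2 B:t1
  3. max(2,3)=3c; end=27; A:t2 B:t3
  4. max(5,2)=5c; end=32; A:t4 B:t3
  5. max(7,4)=7c; end=39; A:t4 B:t5
  6. 9=9c; end=48; A:t4 B:t5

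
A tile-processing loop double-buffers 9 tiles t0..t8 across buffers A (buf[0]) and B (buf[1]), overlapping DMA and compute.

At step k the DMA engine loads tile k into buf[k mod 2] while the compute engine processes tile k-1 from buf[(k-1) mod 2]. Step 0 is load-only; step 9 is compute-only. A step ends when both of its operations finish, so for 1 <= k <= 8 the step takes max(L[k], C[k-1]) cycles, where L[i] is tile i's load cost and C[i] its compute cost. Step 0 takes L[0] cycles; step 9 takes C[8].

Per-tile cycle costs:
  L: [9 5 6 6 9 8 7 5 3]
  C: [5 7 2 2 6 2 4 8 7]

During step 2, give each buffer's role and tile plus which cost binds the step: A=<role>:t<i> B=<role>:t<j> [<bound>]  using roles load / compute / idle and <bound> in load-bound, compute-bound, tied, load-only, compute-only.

k=0 load=t0/9c comp=- wait=9 total=9
k=1 load=t1/5c comp=t0/5c wait=5 total=14
k=2 load=t2/6c comp=t1/7c wait=7 total=21
k=3 load=t3/6c comp=t2/2c wait=6 total=27
k=4 load=t4/9c comp=t3/2c wait=9 total=36
k=5 load=t5/8c comp=t4/6c wait=8 total=44
k=6 load=t6/7c comp=t5/2c wait=7 total=51
k=7 load=t7/5c comp=t6/4c wait=5 total=56
k=8 load=t8/3c comp=t7/8c wait=8 total=64
k=9 load=- comp=t8/7c wait=7 total=71

step 2: A=load:t2 B=compute:t1 [compute-bound]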